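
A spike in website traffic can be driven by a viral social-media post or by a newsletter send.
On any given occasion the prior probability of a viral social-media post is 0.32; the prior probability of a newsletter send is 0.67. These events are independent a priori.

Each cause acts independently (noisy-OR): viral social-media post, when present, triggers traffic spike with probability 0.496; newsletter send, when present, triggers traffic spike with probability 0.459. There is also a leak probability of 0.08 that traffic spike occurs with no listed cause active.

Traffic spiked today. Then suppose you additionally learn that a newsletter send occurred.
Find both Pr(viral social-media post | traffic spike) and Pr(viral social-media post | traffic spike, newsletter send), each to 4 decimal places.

Pr(viral social-media post | traffic spike) ≈ 0.4682; Pr(viral social-media post | traffic spike, newsletter send) ≈ 0.4124

Under noisy-OR, P(traffic spike | causes) = 1 − (1−0.08)·∏(1−qᵢ) over the active causes.
P(traffic spike) = 0.08×0.68×0.33 + 0.50228×0.68×0.67 + 0.53632×0.32×0.33 + 0.749149×0.32×0.67 = 0.017952 + 0.228839 + 0.056635 + 0.160618 = 0.464044
Of this, 0.217253 comes from 0.056635 + 0.160618 (the viral social-media post=true cases).
So P(viral social-media post | traffic spike) = 0.217253/0.464044 ≈ 0.4682.

Now condition on the additional information:
Numerator (weight on configurations with viral social-media post): 0.749149*0.32 = 0.239728
The normalizing constant is 0.50228*0.68 + 0.749149*0.32 = 0.581278
P(viral social-media post | traffic spike, newsletter send) = 0.239728/0.581278 ≈ 0.4124
— newsletter send explains away the evidence for viral social-media post.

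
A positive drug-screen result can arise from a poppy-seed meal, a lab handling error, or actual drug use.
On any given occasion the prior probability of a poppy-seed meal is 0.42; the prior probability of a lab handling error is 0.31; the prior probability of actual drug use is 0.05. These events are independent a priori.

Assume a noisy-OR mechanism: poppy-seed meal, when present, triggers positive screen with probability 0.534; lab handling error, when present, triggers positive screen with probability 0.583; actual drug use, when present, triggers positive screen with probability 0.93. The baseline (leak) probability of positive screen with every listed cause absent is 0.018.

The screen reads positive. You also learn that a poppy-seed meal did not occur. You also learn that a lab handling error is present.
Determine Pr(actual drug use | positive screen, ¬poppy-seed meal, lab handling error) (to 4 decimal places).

Under noisy-OR, P(positive screen | causes) = 1 − (1−0.018)·∏(1−qᵢ) over the active causes.
For the numerator, keep only actual drug use=true terms: 0.971335*0.05 = 0.048567
Normalizer over all consistent configurations: 0.590506*0.95 + 0.971335*0.05 = 0.609548
Posterior = 0.048567 / 0.609548 ≈ 0.0797

Pr(actual drug use | positive screen, ¬poppy-seed meal, lab handling error) ≈ 0.0797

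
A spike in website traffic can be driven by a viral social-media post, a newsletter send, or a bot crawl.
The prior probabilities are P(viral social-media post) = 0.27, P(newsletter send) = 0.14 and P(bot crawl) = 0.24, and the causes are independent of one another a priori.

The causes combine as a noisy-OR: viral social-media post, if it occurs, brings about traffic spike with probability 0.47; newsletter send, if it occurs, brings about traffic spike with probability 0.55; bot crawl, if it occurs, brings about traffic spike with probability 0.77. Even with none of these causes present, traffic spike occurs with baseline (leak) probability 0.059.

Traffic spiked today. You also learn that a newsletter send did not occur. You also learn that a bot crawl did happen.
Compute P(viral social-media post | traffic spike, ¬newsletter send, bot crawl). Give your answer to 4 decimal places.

P(viral social-media post | traffic spike, ¬newsletter send, bot crawl) ≈ 0.2947

Under noisy-OR, P(traffic spike | causes) = 1 − (1−0.059)·∏(1−qᵢ) over the active causes.
Numerator (weight on configurations with viral social-media post): 0.885292·0.27 = 0.239029
The normalizing constant is 0.78357·0.73 + 0.885292·0.27 = 0.811035
Posterior = 0.239029 / 0.811035 ≈ 0.2947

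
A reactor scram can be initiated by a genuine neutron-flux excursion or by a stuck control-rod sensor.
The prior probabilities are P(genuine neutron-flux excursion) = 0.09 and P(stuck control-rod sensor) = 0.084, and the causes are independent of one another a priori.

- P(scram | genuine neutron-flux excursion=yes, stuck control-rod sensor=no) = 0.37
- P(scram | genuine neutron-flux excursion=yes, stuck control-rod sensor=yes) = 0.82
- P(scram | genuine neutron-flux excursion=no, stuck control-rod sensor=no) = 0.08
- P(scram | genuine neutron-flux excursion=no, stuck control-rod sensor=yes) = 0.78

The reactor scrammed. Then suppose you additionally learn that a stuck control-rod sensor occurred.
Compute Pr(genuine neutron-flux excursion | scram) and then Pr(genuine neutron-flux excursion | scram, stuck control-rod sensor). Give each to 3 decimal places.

Pr(genuine neutron-flux excursion | scram) ≈ 0.225; Pr(genuine neutron-flux excursion | scram, stuck control-rod sensor) ≈ 0.094

Weight on genuine neutron-flux excursion=true, given the evidence: 0.030503 + 0.006199 = 0.036702
The normalizing constant is 0.08*0.91*0.916 + 0.78*0.91*0.084 + 0.37*0.09*0.916 + 0.82*0.09*0.084 = 0.163010
Posterior = 0.036702 / 0.163010 ≈ 0.225

Now also conditioning on stuck control-rod sensor=true:
Enumerate both values of genuine neutron-flux excursion and weight by the priors:
  P(scram | stuck control-rod sensor) = 0.78×0.91 + 0.82×0.09
        = 0.709800 + 0.073800 = 0.783600
Keeping only the genuine neutron-flux excursion-present terms gives 0.073800, so
  P(genuine neutron-flux excursion | scram, stuck control-rod sensor) = 0.073800 / 0.783600 ≈ 0.094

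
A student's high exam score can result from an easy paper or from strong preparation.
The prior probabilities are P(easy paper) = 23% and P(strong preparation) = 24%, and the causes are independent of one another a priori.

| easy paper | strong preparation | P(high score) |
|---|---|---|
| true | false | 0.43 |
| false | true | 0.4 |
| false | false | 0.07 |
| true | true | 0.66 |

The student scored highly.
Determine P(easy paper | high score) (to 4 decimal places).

P(easy paper | high score) ≈ 0.4927

P(high score) = 0.07*0.77*0.76 + 0.4*0.77*0.24 + 0.43*0.23*0.76 + 0.66*0.23*0.24 = 0.040964 + 0.073920 + 0.075164 + 0.036432 = 0.226480
Of this, 0.111596 comes from 0.075164 + 0.036432 (the easy paper=true cases).
Hence the posterior is 0.111596/0.226480 ≈ 0.4927.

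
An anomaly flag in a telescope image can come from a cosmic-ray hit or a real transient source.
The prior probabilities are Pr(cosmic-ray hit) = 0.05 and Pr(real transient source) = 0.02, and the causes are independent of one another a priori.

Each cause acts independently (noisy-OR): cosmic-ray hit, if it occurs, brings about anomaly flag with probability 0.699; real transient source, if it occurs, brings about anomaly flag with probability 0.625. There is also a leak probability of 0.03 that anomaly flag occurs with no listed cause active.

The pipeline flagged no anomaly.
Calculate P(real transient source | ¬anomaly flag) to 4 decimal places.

Under noisy-OR, P(anomaly flag | causes) = 1 − (1−0.03)·∏(1−qᵢ) over the active causes.
Numerator (weight on configurations with real transient source): 0.006911 + 0.000109 = 0.007020
The normalizing constant is 0.97×0.95×0.98 + 0.36375×0.95×0.02 + 0.29197×0.05×0.98 + 0.109489×0.05×0.02 = 0.924397
Posterior = 0.007020 / 0.924397 ≈ 0.0076

P(real transient source | ¬anomaly flag) ≈ 0.0076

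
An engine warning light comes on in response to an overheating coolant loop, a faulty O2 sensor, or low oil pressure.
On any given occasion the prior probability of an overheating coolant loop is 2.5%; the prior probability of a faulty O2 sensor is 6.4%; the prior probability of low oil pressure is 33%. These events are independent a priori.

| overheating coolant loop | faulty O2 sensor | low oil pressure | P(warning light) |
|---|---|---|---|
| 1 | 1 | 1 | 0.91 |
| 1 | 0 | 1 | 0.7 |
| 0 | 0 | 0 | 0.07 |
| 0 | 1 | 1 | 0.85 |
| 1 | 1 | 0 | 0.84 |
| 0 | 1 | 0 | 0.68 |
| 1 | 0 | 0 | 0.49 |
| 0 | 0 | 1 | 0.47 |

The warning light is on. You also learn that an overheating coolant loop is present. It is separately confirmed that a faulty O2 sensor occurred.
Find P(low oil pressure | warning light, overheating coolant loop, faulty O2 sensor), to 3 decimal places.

P(low oil pressure | warning light, overheating coolant loop, faulty O2 sensor) ≈ 0.348

For the numerator, keep only low oil pressure=true terms: 0.91*0.33 = 0.300300
The normalizing constant is 0.84*0.67 + 0.91*0.33 = 0.863100
Posterior = 0.300300 / 0.863100 ≈ 0.348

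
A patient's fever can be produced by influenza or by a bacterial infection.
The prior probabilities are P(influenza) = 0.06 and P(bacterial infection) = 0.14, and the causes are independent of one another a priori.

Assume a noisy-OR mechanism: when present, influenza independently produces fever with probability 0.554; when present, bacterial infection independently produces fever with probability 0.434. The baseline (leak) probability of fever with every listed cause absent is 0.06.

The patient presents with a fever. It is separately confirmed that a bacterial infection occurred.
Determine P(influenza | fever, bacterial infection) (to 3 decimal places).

Under noisy-OR, P(fever | causes) = 1 − (1−0.06)·∏(1−qᵢ) over the active causes.
For the numerator, keep only influenza=true terms: 0.76271·0.06 = 0.045763
The normalizing constant is 0.46796·0.94 + 0.76271·0.06 = 0.485645
Posterior = 0.045763 / 0.485645 ≈ 0.094

P(influenza | fever, bacterial infection) ≈ 0.094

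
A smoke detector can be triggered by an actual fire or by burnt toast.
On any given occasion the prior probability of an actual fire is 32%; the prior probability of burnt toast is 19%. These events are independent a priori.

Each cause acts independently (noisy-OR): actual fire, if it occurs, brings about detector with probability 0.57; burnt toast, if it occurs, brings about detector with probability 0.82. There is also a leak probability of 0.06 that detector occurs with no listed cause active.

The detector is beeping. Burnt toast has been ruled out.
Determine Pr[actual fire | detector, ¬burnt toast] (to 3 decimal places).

Under noisy-OR, P(detector | causes) = 1 − (1−0.06)·∏(1−qᵢ) over the active causes.
P(detector | ¬burnt toast) = 0.06*0.68 + 0.5958*0.32 = 0.040800 + 0.190656 = 0.231456
The actual fire-present share is 0.5958*0.32 = 0.190656.
So P(actual fire | detector, ¬burnt toast) = 0.190656/0.231456 ≈ 0.824.

Pr[actual fire | detector, ¬burnt toast] ≈ 0.824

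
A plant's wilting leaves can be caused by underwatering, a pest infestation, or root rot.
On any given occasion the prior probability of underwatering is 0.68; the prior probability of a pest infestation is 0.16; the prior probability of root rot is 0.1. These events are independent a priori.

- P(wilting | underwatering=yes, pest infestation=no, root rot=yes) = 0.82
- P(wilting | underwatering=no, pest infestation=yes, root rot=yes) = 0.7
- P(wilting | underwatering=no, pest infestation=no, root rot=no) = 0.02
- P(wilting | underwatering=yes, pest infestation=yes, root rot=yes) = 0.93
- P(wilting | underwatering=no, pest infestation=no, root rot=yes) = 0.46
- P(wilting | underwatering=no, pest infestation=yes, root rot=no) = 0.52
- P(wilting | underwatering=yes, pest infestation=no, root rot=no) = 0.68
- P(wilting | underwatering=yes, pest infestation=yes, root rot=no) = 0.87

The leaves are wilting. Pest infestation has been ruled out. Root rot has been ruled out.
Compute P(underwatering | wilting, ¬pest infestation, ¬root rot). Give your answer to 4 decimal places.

P(underwatering | wilting, ¬pest infestation, ¬root rot) ≈ 0.9863

P(wilting | ¬pest infestation, ¬root rot) = 0.02×0.32 + 0.68×0.68 = 0.006400 + 0.462400 = 0.468800
The underwatering-present share is 0.68×0.68 = 0.462400.
So P(underwatering | wilting, ¬pest infestation, ¬root rot) = 0.462400/0.468800 ≈ 0.9863.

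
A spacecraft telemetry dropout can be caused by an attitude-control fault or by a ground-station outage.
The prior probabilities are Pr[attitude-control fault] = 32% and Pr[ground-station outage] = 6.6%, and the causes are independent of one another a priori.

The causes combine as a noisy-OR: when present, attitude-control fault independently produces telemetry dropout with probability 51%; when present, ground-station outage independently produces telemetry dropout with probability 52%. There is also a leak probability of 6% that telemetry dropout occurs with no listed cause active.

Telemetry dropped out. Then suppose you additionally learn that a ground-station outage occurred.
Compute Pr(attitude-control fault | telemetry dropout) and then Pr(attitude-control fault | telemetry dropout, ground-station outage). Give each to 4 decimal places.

Pr(attitude-control fault | telemetry dropout) ≈ 0.7390; Pr(attitude-control fault | telemetry dropout, ground-station outage) ≈ 0.4004

Under noisy-OR, P(telemetry dropout | causes) = 1 − (1−0.06)·∏(1−qᵢ) over the active causes.
By total probability over the 4 (attitude-control fault, ground-station outage) configurations:
  P(telemetry dropout) = 0.06*0.68*0.934 + 0.5488*0.68*0.066 + 0.5394*0.32*0.934 + 0.778912*0.32*0.066
        = 0.038107 + 0.024630 + 0.161216 + 0.016451 = 0.240404
Configurations with attitude-control fault contribute 0.177667, so
  P(attitude-control fault | telemetry dropout) = 0.177667 / 0.240404 ≈ 0.7390

Now also conditioning on ground-station outage=true:
Sum P(telemetry dropout|·) weighted by the priors over both values of attitude-control fault:
  P(telemetry dropout | ground-station outage) = 0.5488*0.68 + 0.778912*0.32
        = 0.373184 + 0.249252 = 0.622436
Keeping only the attitude-control fault-present terms gives 0.249252, so
  P(attitude-control fault | telemetry dropout, ground-station outage) = 0.249252 / 0.622436 ≈ 0.4004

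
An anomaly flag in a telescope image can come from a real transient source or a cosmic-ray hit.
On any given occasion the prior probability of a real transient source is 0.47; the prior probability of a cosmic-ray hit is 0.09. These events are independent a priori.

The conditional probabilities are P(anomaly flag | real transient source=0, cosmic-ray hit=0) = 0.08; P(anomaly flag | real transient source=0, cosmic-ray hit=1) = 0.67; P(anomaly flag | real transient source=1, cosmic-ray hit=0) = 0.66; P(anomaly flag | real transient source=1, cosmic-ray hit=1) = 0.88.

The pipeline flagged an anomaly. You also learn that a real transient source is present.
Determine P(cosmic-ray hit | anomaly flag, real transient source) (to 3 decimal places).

Sum P(anomaly flag|·) weighted by the priors over both values of cosmic-ray hit:
  P(anomaly flag | real transient source) = 0.66*0.91 + 0.88*0.09
        = 0.600600 + 0.079200 = 0.679800
Configurations with cosmic-ray hit contribute 0.079200, so
  P(cosmic-ray hit | anomaly flag, real transient source) = 0.079200 / 0.679800 ≈ 0.117

P(cosmic-ray hit | anomaly flag, real transient source) ≈ 0.117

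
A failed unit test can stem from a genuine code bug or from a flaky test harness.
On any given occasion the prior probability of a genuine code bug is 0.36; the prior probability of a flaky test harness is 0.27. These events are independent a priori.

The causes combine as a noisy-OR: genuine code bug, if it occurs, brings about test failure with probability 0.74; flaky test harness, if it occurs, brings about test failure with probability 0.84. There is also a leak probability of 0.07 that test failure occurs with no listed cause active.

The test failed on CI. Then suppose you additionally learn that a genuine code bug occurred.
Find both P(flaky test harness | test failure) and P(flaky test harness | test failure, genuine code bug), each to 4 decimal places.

P(flaky test harness | test failure) ≈ 0.5091; P(flaky test harness | test failure, genuine code bug) ≈ 0.3192

Under noisy-OR, P(test failure | causes) = 1 − (1−0.07)·∏(1−qᵢ) over the active causes.
Sum P(test failure|·) weighted by the priors over the 4 (genuine code bug, flaky test harness) configurations:
  P(test failure) = 0.07×0.64×0.73 + 0.8512×0.64×0.27 + 0.7582×0.36×0.73 + 0.961312×0.36×0.27
        = 0.032704 + 0.147087 + 0.199255 + 0.093440 = 0.472486
Keeping only the flaky test harness-present terms gives 0.240527, so
  P(flaky test harness | test failure) = 0.240527 / 0.472486 ≈ 0.5091

With the extra evidence:
P(test failure | genuine code bug) = 0.7582·0.73 + 0.961312·0.27 = 0.553486 + 0.259554 = 0.813040
Restricting to configurations with flaky test harness present: 0.961312·0.27 = 0.259554.
Hence the posterior is 0.259554/0.813040 ≈ 0.3192.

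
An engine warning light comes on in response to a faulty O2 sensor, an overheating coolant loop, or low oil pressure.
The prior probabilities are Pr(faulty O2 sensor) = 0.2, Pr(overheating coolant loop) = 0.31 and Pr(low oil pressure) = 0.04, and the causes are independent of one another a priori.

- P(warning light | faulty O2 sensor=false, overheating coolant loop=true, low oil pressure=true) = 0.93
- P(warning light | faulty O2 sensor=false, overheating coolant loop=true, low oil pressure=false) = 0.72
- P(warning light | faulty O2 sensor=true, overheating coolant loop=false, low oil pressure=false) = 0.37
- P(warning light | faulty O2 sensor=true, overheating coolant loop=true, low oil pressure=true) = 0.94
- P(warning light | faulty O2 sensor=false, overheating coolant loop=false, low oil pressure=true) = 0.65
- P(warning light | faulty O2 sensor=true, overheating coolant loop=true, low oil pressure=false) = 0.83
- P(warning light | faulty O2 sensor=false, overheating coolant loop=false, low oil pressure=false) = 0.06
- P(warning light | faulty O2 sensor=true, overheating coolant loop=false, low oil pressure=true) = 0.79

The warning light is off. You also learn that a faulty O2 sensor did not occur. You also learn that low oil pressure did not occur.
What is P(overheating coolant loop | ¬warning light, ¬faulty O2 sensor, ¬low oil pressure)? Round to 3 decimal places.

P(¬warning light | ¬faulty O2 sensor, ¬low oil pressure) = 0.94·0.69 + 0.28·0.31 = 0.648600 + 0.086800 = 0.735400
Restricting to configurations with overheating coolant loop present: 0.28·0.31 = 0.086800.
Hence the posterior is 0.086800/0.735400 ≈ 0.118.

P(overheating coolant loop | ¬warning light, ¬faulty O2 sensor, ¬low oil pressure) ≈ 0.118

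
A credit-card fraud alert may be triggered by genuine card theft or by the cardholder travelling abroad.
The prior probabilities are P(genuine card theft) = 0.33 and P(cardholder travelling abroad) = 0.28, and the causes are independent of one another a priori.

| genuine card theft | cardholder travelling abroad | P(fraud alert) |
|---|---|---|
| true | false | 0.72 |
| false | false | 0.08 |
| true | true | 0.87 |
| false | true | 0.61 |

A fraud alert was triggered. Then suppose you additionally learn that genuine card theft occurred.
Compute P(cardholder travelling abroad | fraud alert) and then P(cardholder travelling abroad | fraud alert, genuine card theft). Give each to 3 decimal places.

P(fraud alert) = 0.08×0.67×0.72 + 0.61×0.67×0.28 + 0.72×0.33×0.72 + 0.87×0.33×0.28 = 0.038592 + 0.114436 + 0.171072 + 0.080388 = 0.404488
Restricting to configurations with cardholder travelling abroad present: 0.114436 + 0.080388 = 0.194824.
P(cardholder travelling abroad | fraud alert) = 0.194824 / 0.404488 ≈ 0.482

With the extra evidence:
Weight on cardholder travelling abroad=true, given the evidence: 0.87*0.28 = 0.243600
Denominator P(fraud alert | genuine card theft): 0.72*0.72 + 0.87*0.28 = 0.762000
P(cardholder travelling abroad | fraud alert, genuine card theft) = 0.243600/0.762000 ≈ 0.320

P(cardholder travelling abroad | fraud alert) ≈ 0.482; P(cardholder travelling abroad | fraud alert, genuine card theft) ≈ 0.320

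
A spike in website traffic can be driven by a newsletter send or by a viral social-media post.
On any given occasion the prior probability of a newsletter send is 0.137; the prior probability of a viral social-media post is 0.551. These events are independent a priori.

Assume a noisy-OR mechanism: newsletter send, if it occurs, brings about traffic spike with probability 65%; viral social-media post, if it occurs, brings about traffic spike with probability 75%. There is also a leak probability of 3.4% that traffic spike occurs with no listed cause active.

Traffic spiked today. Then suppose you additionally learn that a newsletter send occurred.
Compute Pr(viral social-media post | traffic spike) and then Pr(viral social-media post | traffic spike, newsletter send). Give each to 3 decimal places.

Pr(viral social-media post | traffic spike) ≈ 0.889; Pr(viral social-media post | traffic spike, newsletter send) ≈ 0.629

Under noisy-OR, P(traffic spike | causes) = 1 − (1−0.034)·∏(1−qᵢ) over the active causes.
P(traffic spike) = 0.034·0.863·0.449 + 0.7585·0.863·0.551 + 0.6619·0.137·0.449 + 0.915475·0.137·0.551 = 0.013175 + 0.360677 + 0.040715 + 0.069106 = 0.483673
The viral social-media post-present share is 0.360677 + 0.069106 = 0.429783.
Hence the posterior is 0.429783/0.483673 ≈ 0.889.

Now condition on the additional information:
Weight on viral social-media post=true, given the evidence: 0.915475*0.551 = 0.504427
Normalizer over all consistent configurations: 0.6619*0.449 + 0.915475*0.551 = 0.801620
Posterior = 0.504427 / 0.801620 ≈ 0.629
This is intercausal reasoning (explaining away): once newsletter send accounts for the traffic spike, viral social-media post becomes less likely.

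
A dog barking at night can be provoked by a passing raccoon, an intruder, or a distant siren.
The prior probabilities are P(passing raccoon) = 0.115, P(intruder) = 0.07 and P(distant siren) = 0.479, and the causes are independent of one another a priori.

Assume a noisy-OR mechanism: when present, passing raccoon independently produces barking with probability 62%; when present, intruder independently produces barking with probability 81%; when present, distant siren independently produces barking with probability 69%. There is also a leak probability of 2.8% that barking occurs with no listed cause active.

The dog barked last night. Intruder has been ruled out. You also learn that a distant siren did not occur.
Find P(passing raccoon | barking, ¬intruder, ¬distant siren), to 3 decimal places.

Under noisy-OR, P(barking | causes) = 1 − (1−0.028)·∏(1−qᵢ) over the active causes.
Weight on passing raccoon=true, given the evidence: 0.63064·0.115 = 0.072524
Normalizer over all consistent configurations: 0.028·0.885 + 0.63064·0.115 = 0.097304
P(passing raccoon | barking, ¬intruder, ¬distant siren) = 0.072524/0.097304 ≈ 0.745

P(passing raccoon | barking, ¬intruder, ¬distant siren) ≈ 0.745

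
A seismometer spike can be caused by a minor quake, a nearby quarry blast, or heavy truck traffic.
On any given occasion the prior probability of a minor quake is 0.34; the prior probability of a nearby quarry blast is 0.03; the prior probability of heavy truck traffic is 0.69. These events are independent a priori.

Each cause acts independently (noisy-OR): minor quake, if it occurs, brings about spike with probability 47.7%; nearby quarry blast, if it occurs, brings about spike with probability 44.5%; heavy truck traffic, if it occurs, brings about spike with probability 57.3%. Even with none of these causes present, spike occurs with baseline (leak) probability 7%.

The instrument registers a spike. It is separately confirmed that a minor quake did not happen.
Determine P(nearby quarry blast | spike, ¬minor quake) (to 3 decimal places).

Under noisy-OR, P(spike | causes) = 1 − (1−0.07)·∏(1−qᵢ) over the active causes.
Sum P(spike|·) weighted by the priors over the 4 (nearby quarry blast, heavy truck traffic) configurations:
  P(spike | ¬minor quake) = 0.07×0.97×0.31 + 0.60289×0.97×0.69 + 0.48385×0.03×0.31 + 0.779604×0.03×0.69
        = 0.021049 + 0.403514 + 0.004500 + 0.016138 = 0.445201
Configurations with nearby quarry blast contribute 0.020638, so
  P(nearby quarry blast | spike, ¬minor quake) = 0.020638 / 0.445201 ≈ 0.046

P(nearby quarry blast | spike, ¬minor quake) ≈ 0.046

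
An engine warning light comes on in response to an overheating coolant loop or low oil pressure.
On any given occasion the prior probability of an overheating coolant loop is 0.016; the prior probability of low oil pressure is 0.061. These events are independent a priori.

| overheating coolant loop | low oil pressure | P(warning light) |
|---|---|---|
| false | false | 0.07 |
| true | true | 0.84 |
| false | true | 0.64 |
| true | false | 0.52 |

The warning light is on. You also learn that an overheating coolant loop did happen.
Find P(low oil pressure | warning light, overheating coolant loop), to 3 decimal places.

P(low oil pressure | warning light, overheating coolant loop) ≈ 0.095

Sum P(warning light|·) weighted by the priors over both values of low oil pressure:
  P(warning light | overheating coolant loop) = 0.52×0.939 + 0.84×0.061
        = 0.488280 + 0.051240 = 0.539520
Keeping only the low oil pressure-present terms gives 0.051240, so
  P(low oil pressure | warning light, overheating coolant loop) = 0.051240 / 0.539520 ≈ 0.095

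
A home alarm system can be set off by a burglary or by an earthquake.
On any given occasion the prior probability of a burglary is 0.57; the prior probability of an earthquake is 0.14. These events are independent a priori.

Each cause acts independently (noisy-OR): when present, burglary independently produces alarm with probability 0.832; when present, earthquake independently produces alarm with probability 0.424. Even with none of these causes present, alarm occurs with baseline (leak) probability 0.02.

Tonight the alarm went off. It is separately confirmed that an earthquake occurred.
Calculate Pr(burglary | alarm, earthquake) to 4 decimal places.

Pr(burglary | alarm, earthquake) ≈ 0.7337

Under noisy-OR, P(alarm | causes) = 1 − (1−0.02)·∏(1−qᵢ) over the active causes.
Enumerate both values of burglary and weight by the priors:
  P(alarm | earthquake) = 0.43552*0.43 + 0.905167*0.57
        = 0.187274 + 0.515945 = 0.703219
Keeping only the burglary-present terms gives 0.515945, so
  P(burglary | alarm, earthquake) = 0.515945 / 0.703219 ≈ 0.7337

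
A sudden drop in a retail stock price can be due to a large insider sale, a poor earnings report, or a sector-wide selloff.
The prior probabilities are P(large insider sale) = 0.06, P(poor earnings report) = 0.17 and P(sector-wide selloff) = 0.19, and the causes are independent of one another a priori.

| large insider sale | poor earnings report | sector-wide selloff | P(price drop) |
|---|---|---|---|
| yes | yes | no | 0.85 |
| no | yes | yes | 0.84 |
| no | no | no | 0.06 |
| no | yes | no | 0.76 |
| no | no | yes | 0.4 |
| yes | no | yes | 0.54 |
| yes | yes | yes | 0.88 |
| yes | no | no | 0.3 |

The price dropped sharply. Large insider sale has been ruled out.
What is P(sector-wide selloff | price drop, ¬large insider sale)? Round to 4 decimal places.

P(price drop | ¬large insider sale) = 0.06·0.83·0.81 + 0.4·0.83·0.19 + 0.76·0.17·0.81 + 0.84·0.17·0.19 = 0.040338 + 0.063080 + 0.104652 + 0.027132 = 0.235202
Of this, 0.090212 comes from 0.063080 + 0.027132 (the sector-wide selloff=true cases).
P(sector-wide selloff | price drop, ¬large insider sale) = 0.090212 / 0.235202 ≈ 0.3836

P(sector-wide selloff | price drop, ¬large insider sale) ≈ 0.3836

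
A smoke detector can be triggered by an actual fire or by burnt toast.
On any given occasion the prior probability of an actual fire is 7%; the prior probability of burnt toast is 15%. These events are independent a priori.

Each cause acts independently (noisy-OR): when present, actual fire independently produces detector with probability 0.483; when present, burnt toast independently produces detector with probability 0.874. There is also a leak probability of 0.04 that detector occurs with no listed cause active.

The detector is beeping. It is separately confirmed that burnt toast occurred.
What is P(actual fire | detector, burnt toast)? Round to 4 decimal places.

Under noisy-OR, P(detector | causes) = 1 − (1−0.04)·∏(1−qᵢ) over the active causes.
P(detector | burnt toast) = 0.87904·0.93 + 0.937464·0.07 = 0.817507 + 0.065622 = 0.883129
The actual fire-present share is 0.937464·0.07 = 0.065622.
Hence the posterior is 0.065622/0.883129 ≈ 0.0743.

P(actual fire | detector, burnt toast) ≈ 0.0743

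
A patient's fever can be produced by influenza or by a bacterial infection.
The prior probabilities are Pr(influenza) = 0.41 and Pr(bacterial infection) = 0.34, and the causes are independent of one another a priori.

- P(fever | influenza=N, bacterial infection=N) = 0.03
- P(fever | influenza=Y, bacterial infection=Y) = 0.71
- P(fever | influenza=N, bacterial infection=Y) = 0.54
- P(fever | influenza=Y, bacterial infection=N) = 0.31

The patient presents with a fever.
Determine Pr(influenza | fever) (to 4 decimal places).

Pr(influenza | fever) ≈ 0.6038

Weight on influenza=true, given the evidence: 0.083886 + 0.098974 = 0.182860
The normalizing constant is 0.03*0.59*0.66 + 0.54*0.59*0.34 + 0.31*0.41*0.66 + 0.71*0.41*0.34 = 0.302866
Posterior = 0.182860 / 0.302866 ≈ 0.6038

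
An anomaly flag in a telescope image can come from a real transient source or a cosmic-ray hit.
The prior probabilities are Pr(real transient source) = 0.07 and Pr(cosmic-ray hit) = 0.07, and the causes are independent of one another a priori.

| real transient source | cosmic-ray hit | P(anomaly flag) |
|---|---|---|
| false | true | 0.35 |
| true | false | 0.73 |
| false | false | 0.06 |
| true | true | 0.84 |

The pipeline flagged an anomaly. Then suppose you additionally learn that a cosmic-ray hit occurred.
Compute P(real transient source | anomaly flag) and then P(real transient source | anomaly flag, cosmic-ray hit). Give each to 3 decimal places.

Weight on real transient source=true, given the evidence: 0.047523 + 0.004116 = 0.051639
Normalizer over all consistent configurations: 0.06·0.93·0.93 + 0.35·0.93·0.07 + 0.73·0.07·0.93 + 0.84·0.07·0.07 = 0.126318
Posterior = 0.051639 / 0.126318 ≈ 0.409

Now also conditioning on cosmic-ray hit=true:
By total probability over both values of real transient source:
  P(anomaly flag | cosmic-ray hit) = 0.35×0.93 + 0.84×0.07
        = 0.325500 + 0.058800 = 0.384300
The terms with real transient source present sum to 0.058800, so
  P(real transient source | anomaly flag, cosmic-ray hit) = 0.058800 / 0.384300 ≈ 0.153
Conditioning on cosmic-ray hit lowers the posterior on real transient source: the classic explaining-away effect in a common-effect structure.

P(real transient source | anomaly flag) ≈ 0.409; P(real transient source | anomaly flag, cosmic-ray hit) ≈ 0.153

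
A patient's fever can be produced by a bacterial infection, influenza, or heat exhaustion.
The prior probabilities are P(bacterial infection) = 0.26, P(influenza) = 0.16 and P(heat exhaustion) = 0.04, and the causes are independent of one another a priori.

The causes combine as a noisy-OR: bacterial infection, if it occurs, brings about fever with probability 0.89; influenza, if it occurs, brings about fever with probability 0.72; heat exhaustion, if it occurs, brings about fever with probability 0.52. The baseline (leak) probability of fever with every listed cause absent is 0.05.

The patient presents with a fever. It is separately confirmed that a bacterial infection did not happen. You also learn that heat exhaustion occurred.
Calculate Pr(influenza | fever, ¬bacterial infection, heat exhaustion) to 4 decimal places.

Under noisy-OR, P(fever | causes) = 1 − (1−0.05)·∏(1−qᵢ) over the active causes.
Numerator (weight on configurations with influenza): 0.87232·0.16 = 0.139571
Denominator P(fever | ¬bacterial infection, heat exhaustion): 0.544·0.84 + 0.87232·0.16 = 0.596531
P(influenza | fever, ¬bacterial infection, heat exhaustion) = 0.139571/0.596531 ≈ 0.2340

Pr(influenza | fever, ¬bacterial infection, heat exhaustion) ≈ 0.2340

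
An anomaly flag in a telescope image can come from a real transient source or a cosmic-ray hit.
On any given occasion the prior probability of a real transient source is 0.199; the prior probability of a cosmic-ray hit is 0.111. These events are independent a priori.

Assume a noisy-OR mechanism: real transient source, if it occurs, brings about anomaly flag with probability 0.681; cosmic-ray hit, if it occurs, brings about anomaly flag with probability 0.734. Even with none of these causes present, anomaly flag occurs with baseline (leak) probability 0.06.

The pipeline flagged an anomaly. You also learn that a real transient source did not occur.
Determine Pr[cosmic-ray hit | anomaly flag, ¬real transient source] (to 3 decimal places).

Under noisy-OR, P(anomaly flag | causes) = 1 − (1−0.06)·∏(1−qᵢ) over the active causes.
P(anomaly flag | ¬real transient source) = 0.06·0.889 + 0.74996·0.111 = 0.053340 + 0.083246 = 0.136586
Restricting to configurations with cosmic-ray hit present: 0.74996·0.111 = 0.083246.
Hence the posterior is 0.083246/0.136586 ≈ 0.609.

Pr[cosmic-ray hit | anomaly flag, ¬real transient source] ≈ 0.609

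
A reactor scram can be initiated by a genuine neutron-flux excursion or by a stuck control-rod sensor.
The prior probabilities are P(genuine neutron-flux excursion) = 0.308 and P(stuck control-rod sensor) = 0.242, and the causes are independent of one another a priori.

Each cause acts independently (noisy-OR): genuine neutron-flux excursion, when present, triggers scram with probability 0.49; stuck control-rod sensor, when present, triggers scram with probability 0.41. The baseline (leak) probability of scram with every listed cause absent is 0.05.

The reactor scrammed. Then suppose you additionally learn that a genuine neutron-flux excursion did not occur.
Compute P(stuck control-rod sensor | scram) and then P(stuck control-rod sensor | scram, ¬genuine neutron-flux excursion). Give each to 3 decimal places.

Under noisy-OR, P(scram | causes) = 1 − (1−0.05)·∏(1−qᵢ) over the active causes.
For the numerator, keep only stuck control-rod sensor=true terms: 0.073600 + 0.053230 = 0.126830
Denominator P(scram): 0.05·0.692·0.758 + 0.4395·0.692·0.242 + 0.5155·0.308·0.758 + 0.714145·0.308·0.242 = 0.273408
Posterior = 0.126830 / 0.273408 ≈ 0.464

Now also conditioning on genuine neutron-flux excursion≠true:
P(scram | ¬genuine neutron-flux excursion) = 0.05×0.758 + 0.4395×0.242 = 0.037900 + 0.106359 = 0.144259
Restricting to configurations with stuck control-rod sensor present: 0.4395×0.242 = 0.106359.
So P(stuck control-rod sensor | scram, ¬genuine neutron-flux excursion) = 0.106359/0.144259 ≈ 0.737.
Ruling out genuine neutron-flux excursion raises the posterior on stuck control-rod sensor — the flip side of explaining away.

P(stuck control-rod sensor | scram) ≈ 0.464; P(stuck control-rod sensor | scram, ¬genuine neutron-flux excursion) ≈ 0.737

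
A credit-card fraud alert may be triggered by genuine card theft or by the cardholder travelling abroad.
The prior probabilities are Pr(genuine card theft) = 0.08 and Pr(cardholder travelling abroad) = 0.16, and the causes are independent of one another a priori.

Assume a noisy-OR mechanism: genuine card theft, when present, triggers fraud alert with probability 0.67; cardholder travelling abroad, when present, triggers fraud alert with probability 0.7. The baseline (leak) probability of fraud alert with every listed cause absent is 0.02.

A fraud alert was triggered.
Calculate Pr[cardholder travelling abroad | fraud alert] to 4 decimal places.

Pr[cardholder travelling abroad | fraud alert] ≈ 0.6546

Under noisy-OR, P(fraud alert | causes) = 1 − (1−0.02)·∏(1−qᵢ) over the active causes.
Weight on cardholder travelling abroad=true, given the evidence: 0.103923 + 0.011558 = 0.115481
The normalizing constant is 0.02×0.92×0.84 + 0.706×0.92×0.16 + 0.6766×0.08×0.84 + 0.90298×0.08×0.16 = 0.176405
P(cardholder travelling abroad | fraud alert) = 0.115481/0.176405 ≈ 0.6546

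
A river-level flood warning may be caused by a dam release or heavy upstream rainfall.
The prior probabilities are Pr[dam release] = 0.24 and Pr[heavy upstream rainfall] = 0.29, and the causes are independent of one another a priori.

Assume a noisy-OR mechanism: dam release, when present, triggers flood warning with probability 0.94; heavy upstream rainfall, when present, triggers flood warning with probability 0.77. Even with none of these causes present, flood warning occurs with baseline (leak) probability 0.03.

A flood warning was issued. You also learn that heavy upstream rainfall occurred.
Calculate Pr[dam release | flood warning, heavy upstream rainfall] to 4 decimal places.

Pr[dam release | flood warning, heavy upstream rainfall] ≈ 0.2862

Under noisy-OR, P(flood warning | causes) = 1 − (1−0.03)·∏(1−qᵢ) over the active causes.
By total probability over both values of dam release:
  P(flood warning | heavy upstream rainfall) = 0.7769×0.76 + 0.986614×0.24
        = 0.590444 + 0.236787 = 0.827231
Keeping only the dam release-present terms gives 0.236787, so
  P(dam release | flood warning, heavy upstream rainfall) = 0.236787 / 0.827231 ≈ 0.2862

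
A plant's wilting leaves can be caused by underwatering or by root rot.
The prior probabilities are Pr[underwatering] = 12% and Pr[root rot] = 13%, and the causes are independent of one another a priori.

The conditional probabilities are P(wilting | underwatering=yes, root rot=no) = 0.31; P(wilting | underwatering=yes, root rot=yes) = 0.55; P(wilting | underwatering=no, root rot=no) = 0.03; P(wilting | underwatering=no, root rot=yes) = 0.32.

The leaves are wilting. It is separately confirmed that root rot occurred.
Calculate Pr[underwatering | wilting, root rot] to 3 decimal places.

Pr[underwatering | wilting, root rot] ≈ 0.190

P(wilting | root rot) = 0.32×0.88 + 0.55×0.12 = 0.281600 + 0.066000 = 0.347600
The underwatering-present share is 0.55×0.12 = 0.066000.
Hence the posterior is 0.066000/0.347600 ≈ 0.190.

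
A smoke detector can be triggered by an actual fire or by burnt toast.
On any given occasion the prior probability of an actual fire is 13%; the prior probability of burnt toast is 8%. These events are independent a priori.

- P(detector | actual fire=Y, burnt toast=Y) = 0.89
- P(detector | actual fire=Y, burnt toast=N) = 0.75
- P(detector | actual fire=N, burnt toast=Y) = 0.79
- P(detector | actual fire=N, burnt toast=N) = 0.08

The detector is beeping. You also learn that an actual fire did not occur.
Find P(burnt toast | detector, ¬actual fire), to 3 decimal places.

P(burnt toast | detector, ¬actual fire) ≈ 0.462

For the numerator, keep only burnt toast=true terms: 0.79×0.08 = 0.063200
Denominator P(detector | ¬actual fire): 0.08×0.92 + 0.79×0.08 = 0.136800
Posterior = 0.063200 / 0.136800 ≈ 0.462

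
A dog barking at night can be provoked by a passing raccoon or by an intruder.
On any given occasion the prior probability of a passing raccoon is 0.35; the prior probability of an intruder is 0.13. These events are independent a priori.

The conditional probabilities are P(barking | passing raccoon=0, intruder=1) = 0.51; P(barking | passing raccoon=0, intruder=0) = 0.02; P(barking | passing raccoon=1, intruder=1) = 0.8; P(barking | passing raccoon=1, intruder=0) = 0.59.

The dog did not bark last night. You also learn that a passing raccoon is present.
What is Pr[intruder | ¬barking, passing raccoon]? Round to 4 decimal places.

P(¬barking | passing raccoon) = 0.41*0.87 + 0.2*0.13 = 0.356700 + 0.026000 = 0.382700
Of this, 0.026000 comes from 0.2*0.13 (the intruder=true cases).
So P(intruder | ¬barking, passing raccoon) = 0.026000/0.382700 ≈ 0.0679.

Pr[intruder | ¬barking, passing raccoon] ≈ 0.0679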